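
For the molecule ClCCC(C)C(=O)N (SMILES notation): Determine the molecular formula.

C5H10ClNO

Walk through each heavy atom and fill implicit hydrogens from standard valence (C 4, N 3, O 2, S 2, halogen 1):
  atom 1: Cl (halogen, monovalent) → 0 H
  atom 2: C, bond orders sum to 2 (valence 4) → 2 H
  atom 3: C, bond orders sum to 2 (valence 4) → 2 H
  atom 4: C, bond orders sum to 3 (valence 4) → 1 H
  atom 5: C, bond orders sum to 1 (valence 4) → 3 H
  atom 6: C, bond orders sum to 4 (valence 4) → 0 H
  atom 7: O, bond orders sum to 2 (valence 2) → 0 H
  atom 8: N, bond orders sum to 1 (valence 3) → 2 H
Totals → C:5, H:10, Cl:1, N:1, O:1.
In Hill order: C5H10ClNO.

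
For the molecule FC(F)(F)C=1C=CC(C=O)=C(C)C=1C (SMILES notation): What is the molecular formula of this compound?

C10H9F3O

Walk through each heavy atom and fill implicit hydrogens from standard valence (C 4, N 3, O 2, S 2, halogen 1):
  atom 1: F (halogen, monovalent) → 0 H
  atom 2: C, bond orders sum to 4 (valence 4) → 0 H
  atom 3: F (halogen, monovalent) → 0 H
  atom 4: F (halogen, monovalent) → 0 H
  atom 5: C, bond orders sum to 4 (valence 4) → 0 H
  atom 6: C, bond orders sum to 3 (valence 4) → 1 H
  atom 7: C, bond orders sum to 3 (valence 4) → 1 H
  atom 8: C, bond orders sum to 4 (valence 4) → 0 H
  atom 9: C, bond orders sum to 3 (valence 4) → 1 H
  atom 10: O, bond orders sum to 2 (valence 2) → 0 H
  atom 11: C, bond orders sum to 4 (valence 4) → 0 H
  atom 12: C, bond orders sum to 1 (valence 4) → 3 H
  atom 13: C, bond orders sum to 4 (valence 4) → 0 H
  atom 14: C, bond orders sum to 1 (valence 4) → 3 H
Totals → C:10, H:9, F:3, O:1.
In Hill order: C10H9F3O.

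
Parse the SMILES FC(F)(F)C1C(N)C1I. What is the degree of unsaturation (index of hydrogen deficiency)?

1

Molecular formula: C4H5F3IN.
DoU = (2C + 2 + N − H − X) / 2, where X is the halogen count and O/S are ignored.
    = (2·4 + 2 + 1 − 5 − 4) / 2 = 2 / 2 = 1.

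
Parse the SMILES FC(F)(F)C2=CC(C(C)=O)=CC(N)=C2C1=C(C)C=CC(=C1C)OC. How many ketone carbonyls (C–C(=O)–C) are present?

The ketone motif appears at heavy-atom position 8 in the SMILES.
Other groups present: 1 ether, 1 primary amine.
Ketone count: 1.

1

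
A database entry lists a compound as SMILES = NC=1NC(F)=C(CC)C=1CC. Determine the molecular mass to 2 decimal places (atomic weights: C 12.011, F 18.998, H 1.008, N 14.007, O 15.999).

156.20 g/mol

First, the molecular formula is C8H13FN2 (counting implicit H from valence).
  C: 8 × 12.011 = 96.088
  F: 1 × 18.998 = 18.998
  H: 13 × 1.008 = 13.104
  N: 2 × 14.007 = 28.014
Sum: 8×12.011 + 1×18.998 + 13×1.008 + 2×14.007 = 156.204 → 156.20 g/mol.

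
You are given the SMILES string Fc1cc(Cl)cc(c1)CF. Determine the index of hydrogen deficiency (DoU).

Molecular formula: C7H5ClF2.
DoU = (2C + 2 + N − H − X) / 2, where X is the halogen count and O/S are ignored.
    = (2·7 + 2 + 0 − 5 − 3) / 2 = 8 / 2 = 4.

4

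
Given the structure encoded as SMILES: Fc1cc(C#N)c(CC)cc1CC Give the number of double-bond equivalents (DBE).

Molecular formula: C11H12FN.
DoU = (2C + 2 + N − H − X) / 2, where X is the halogen count and O/S are ignored.
    = (2·11 + 2 + 1 − 12 − 1) / 2 = 12 / 2 = 6.

6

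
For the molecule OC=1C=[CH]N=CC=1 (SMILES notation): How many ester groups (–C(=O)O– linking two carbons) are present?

Scan the SMILES for the ester motif — none present.
Groups that are present: 1 hydroxyl.

0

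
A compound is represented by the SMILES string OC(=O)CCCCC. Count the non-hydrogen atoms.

Every atom symbol written in the SMILES (organic subset) is one heavy atom; implicit H are not written.
Heavy atoms by element → C:6, O:2.
Total: 8.

8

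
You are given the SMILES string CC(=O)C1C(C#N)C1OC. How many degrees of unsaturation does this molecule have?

Molecular formula: C7H9NO2.
DoU = (2C + 2 + N − H − X) / 2, where X is the halogen count and O/S are ignored.
    = (2·7 + 2 + 1 − 9 − 0) / 2 = 8 / 2 = 4.

4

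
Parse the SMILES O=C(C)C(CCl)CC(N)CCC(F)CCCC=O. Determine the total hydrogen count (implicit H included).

23

Walk through each heavy atom and fill implicit hydrogens from standard valence (C 4, N 3, O 2, S 2, halogen 1):
  atom 1: O, bond orders sum to 2 (valence 2) → 0 H
  atom 2: C, bond orders sum to 4 (valence 4) → 0 H
  atom 3: C, bond orders sum to 1 (valence 4) → 3 H
  atom 4: C, bond orders sum to 3 (valence 4) → 1 H
  atom 5: C, bond orders sum to 2 (valence 4) → 2 H
  atom 6: Cl (halogen, monovalent) → 0 H
  atom 7: C, bond orders sum to 2 (valence 4) → 2 H
  atom 8: C, bond orders sum to 3 (valence 4) → 1 H
  atom 9: N, bond orders sum to 1 (valence 3) → 2 H
  atom 10: C, bond orders sum to 2 (valence 4) → 2 H
  atom 11: C, bond orders sum to 2 (valence 4) → 2 H
  atom 12: C, bond orders sum to 3 (valence 4) → 1 H
  atom 13: F (halogen, monovalent) → 0 H
  atom 14: C, bond orders sum to 2 (valence 4) → 2 H
  atom 15: C, bond orders sum to 2 (valence 4) → 2 H
  atom 16: C, bond orders sum to 2 (valence 4) → 2 H
  atom 17: C, bond orders sum to 3 (valence 4) → 1 H
  atom 18: O, bond orders sum to 2 (valence 2) → 0 H
Total hydrogens: 23.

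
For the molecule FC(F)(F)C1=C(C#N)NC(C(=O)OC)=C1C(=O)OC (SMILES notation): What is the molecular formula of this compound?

C10H7F3N2O4

Walk through each heavy atom and fill implicit hydrogens from standard valence (C 4, N 3, O 2, S 2, halogen 1):
  atom 1: F (halogen, monovalent) → 0 H
  atom 2: C, bond orders sum to 4 (valence 4) → 0 H
  atom 3: F (halogen, monovalent) → 0 H
  atom 4: F (halogen, monovalent) → 0 H
  atom 5: C, bond orders sum to 4 (valence 4) → 0 H
  atom 6: C, bond orders sum to 4 (valence 4) → 0 H
  atom 7: C, bond orders sum to 4 (valence 4) → 0 H
  atom 8: N, bond orders sum to 3 (valence 3) → 0 H
  atom 9: N, bond orders sum to 2 (valence 3) → 1 H
  atom 10: C, bond orders sum to 4 (valence 4) → 0 H
  atom 11: C, bond orders sum to 4 (valence 4) → 0 H
  atom 12: O, bond orders sum to 2 (valence 2) → 0 H
  atom 13: O, bond orders sum to 2 (valence 2) → 0 H
  atom 14: C, bond orders sum to 1 (valence 4) → 3 H
  atom 15: C, bond orders sum to 4 (valence 4) → 0 H
  atom 16: C, bond orders sum to 4 (valence 4) → 0 H
  atom 17: O, bond orders sum to 2 (valence 2) → 0 H
  atom 18: O, bond orders sum to 2 (valence 2) → 0 H
  atom 19: C, bond orders sum to 1 (valence 4) → 3 H
Totals → C:10, H:7, F:3, N:2, O:4.
In Hill order: C10H7F3N2O4.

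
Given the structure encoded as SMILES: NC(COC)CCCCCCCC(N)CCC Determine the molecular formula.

Walk through each heavy atom and fill implicit hydrogens from standard valence (C 4, N 3, O 2, S 2, halogen 1):
  atom 1: N, bond orders sum to 1 (valence 3) → 2 H
  atom 2: C, bond orders sum to 3 (valence 4) → 1 H
  atom 3: C, bond orders sum to 2 (valence 4) → 2 H
  atom 4: O, bond orders sum to 2 (valence 2) → 0 H
  atom 5: C, bond orders sum to 1 (valence 4) → 3 H
  atom 6: C, bond orders sum to 2 (valence 4) → 2 H
  atom 7: C, bond orders sum to 2 (valence 4) → 2 H
  atom 8: C, bond orders sum to 2 (valence 4) → 2 H
  atom 9: C, bond orders sum to 2 (valence 4) → 2 H
  atom 10: C, bond orders sum to 2 (valence 4) → 2 H
  atom 11: C, bond orders sum to 2 (valence 4) → 2 H
  atom 12: C, bond orders sum to 2 (valence 4) → 2 H
  atom 13: C, bond orders sum to 3 (valence 4) → 1 H
  atom 14: N, bond orders sum to 1 (valence 3) → 2 H
  atom 15: C, bond orders sum to 2 (valence 4) → 2 H
  atom 16: C, bond orders sum to 2 (valence 4) → 2 H
  atom 17: C, bond orders sum to 1 (valence 4) → 3 H
Totals → C:14, H:32, N:2, O:1.
In Hill order: C14H32N2O.

C14H32N2O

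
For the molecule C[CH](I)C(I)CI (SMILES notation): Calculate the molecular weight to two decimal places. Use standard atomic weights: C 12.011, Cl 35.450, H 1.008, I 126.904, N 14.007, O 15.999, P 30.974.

First, the molecular formula is C4H7I3 (counting implicit H from valence).
  C: 4 × 12.011 = 48.044
  H: 7 × 1.008 = 7.056
  I: 3 × 126.904 = 380.712
Sum: 4×12.011 + 7×1.008 + 3×126.904 = 435.812 → 435.81 g/mol.

435.81 g/mol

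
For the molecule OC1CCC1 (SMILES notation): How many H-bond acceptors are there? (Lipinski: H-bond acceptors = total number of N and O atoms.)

N atoms: 0; O atoms: 1.
Lipinski HBA = 0 + 1 = 1.

1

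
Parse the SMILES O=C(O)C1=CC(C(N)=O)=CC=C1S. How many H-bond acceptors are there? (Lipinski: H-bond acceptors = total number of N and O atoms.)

4

N atoms: 1; O atoms: 3.
Lipinski HBA = 1 + 3 = 4.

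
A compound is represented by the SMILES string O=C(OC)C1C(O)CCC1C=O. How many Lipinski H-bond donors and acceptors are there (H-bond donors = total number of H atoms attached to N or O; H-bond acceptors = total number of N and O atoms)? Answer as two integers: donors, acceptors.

Donors: find every N or O and count the H atoms it carries.
  atom 1 (O): bond orders sum to 2 → 0 H
  atom 3 (O): bond orders sum to 2 → 0 H
  atom 7 (O): bond orders sum to 1 → 1 H
  atom 12 (O): bond orders sum to 2 → 0 H
Lipinski HBD = 1.
Acceptors: N atoms = 0, O atoms = 4 → HBA = 4.

1, 4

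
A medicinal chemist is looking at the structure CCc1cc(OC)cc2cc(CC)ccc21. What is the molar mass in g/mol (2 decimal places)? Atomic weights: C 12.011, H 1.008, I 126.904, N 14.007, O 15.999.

214.31 g/mol

First, the molecular formula is C15H18O (counting implicit H from valence).
  C: 15 × 12.011 = 180.165
  H: 18 × 1.008 = 18.144
  O: 1 × 15.999 = 15.999
Sum: 15×12.011 + 18×1.008 + 1×15.999 = 214.308 → 214.31 g/mol.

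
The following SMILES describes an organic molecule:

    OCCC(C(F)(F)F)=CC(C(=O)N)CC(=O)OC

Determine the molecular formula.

C10H14F3NO4

Walk through each heavy atom and fill implicit hydrogens from standard valence (C 4, N 3, O 2, S 2, halogen 1):
  atom 1: O, bond orders sum to 1 (valence 2) → 1 H
  atom 2: C, bond orders sum to 2 (valence 4) → 2 H
  atom 3: C, bond orders sum to 2 (valence 4) → 2 H
  atom 4: C, bond orders sum to 4 (valence 4) → 0 H
  atom 5: C, bond orders sum to 4 (valence 4) → 0 H
  atom 6: F (halogen, monovalent) → 0 H
  atom 7: F (halogen, monovalent) → 0 H
  atom 8: F (halogen, monovalent) → 0 H
  atom 9: C, bond orders sum to 3 (valence 4) → 1 H
  atom 10: C, bond orders sum to 3 (valence 4) → 1 H
  atom 11: C, bond orders sum to 4 (valence 4) → 0 H
  atom 12: O, bond orders sum to 2 (valence 2) → 0 H
  atom 13: N, bond orders sum to 1 (valence 3) → 2 H
  atom 14: C, bond orders sum to 2 (valence 4) → 2 H
  atom 15: C, bond orders sum to 4 (valence 4) → 0 H
  atom 16: O, bond orders sum to 2 (valence 2) → 0 H
  atom 17: O, bond orders sum to 2 (valence 2) → 0 H
  atom 18: C, bond orders sum to 1 (valence 4) → 3 H
Totals → C:10, H:14, F:3, N:1, O:4.
In Hill order: C10H14F3NO4.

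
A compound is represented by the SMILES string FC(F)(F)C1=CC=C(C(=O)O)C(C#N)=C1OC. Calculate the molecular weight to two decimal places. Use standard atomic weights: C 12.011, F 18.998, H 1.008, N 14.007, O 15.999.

245.16 g/mol

First, the molecular formula is C10H6F3NO3 (counting implicit H from valence).
  C: 10 × 12.011 = 120.110
  F: 3 × 18.998 = 56.994
  H: 6 × 1.008 = 6.048
  N: 1 × 14.007 = 14.007
  O: 3 × 15.999 = 47.997
Sum: 10×12.011 + 3×18.998 + 6×1.008 + 1×14.007 + 3×15.999 = 245.156 → 245.16 g/mol.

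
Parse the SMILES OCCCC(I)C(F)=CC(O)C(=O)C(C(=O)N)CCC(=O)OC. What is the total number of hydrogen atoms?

21

Walk through each heavy atom and fill implicit hydrogens from standard valence (C 4, N 3, O 2, S 2, halogen 1):
  atom 1: O, bond orders sum to 1 (valence 2) → 1 H
  atom 2: C, bond orders sum to 2 (valence 4) → 2 H
  atom 3: C, bond orders sum to 2 (valence 4) → 2 H
  atom 4: C, bond orders sum to 2 (valence 4) → 2 H
  atom 5: C, bond orders sum to 3 (valence 4) → 1 H
  atom 6: I (halogen, monovalent) → 0 H
  atom 7: C, bond orders sum to 4 (valence 4) → 0 H
  atom 8: F (halogen, monovalent) → 0 H
  atom 9: C, bond orders sum to 3 (valence 4) → 1 H
  atom 10: C, bond orders sum to 3 (valence 4) → 1 H
  atom 11: O, bond orders sum to 1 (valence 2) → 1 H
  atom 12: C, bond orders sum to 4 (valence 4) → 0 H
  atom 13: O, bond orders sum to 2 (valence 2) → 0 H
  atom 14: C, bond orders sum to 3 (valence 4) → 1 H
  atom 15: C, bond orders sum to 4 (valence 4) → 0 H
  atom 16: O, bond orders sum to 2 (valence 2) → 0 H
  atom 17: N, bond orders sum to 1 (valence 3) → 2 H
  atom 18: C, bond orders sum to 2 (valence 4) → 2 H
  atom 19: C, bond orders sum to 2 (valence 4) → 2 H
  atom 20: C, bond orders sum to 4 (valence 4) → 0 H
  atom 21: O, bond orders sum to 2 (valence 2) → 0 H
  atom 22: O, bond orders sum to 2 (valence 2) → 0 H
  atom 23: C, bond orders sum to 1 (valence 4) → 3 H
Total hydrogens: 21.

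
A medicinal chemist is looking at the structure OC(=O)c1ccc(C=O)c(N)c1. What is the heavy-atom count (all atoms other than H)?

Every atom symbol written in the SMILES (organic subset) is one heavy atom; implicit H are not written.
Heavy atoms by element → C:8, N:1, O:3.
Total: 12.

12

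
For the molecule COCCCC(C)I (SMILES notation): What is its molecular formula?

Walk through each heavy atom and fill implicit hydrogens from standard valence (C 4, N 3, O 2, S 2, halogen 1):
  atom 1: C, bond orders sum to 1 (valence 4) → 3 H
  atom 2: O, bond orders sum to 2 (valence 2) → 0 H
  atom 3: C, bond orders sum to 2 (valence 4) → 2 H
  atom 4: C, bond orders sum to 2 (valence 4) → 2 H
  atom 5: C, bond orders sum to 2 (valence 4) → 2 H
  atom 6: C, bond orders sum to 3 (valence 4) → 1 H
  atom 7: C, bond orders sum to 1 (valence 4) → 3 H
  atom 8: I (halogen, monovalent) → 0 H
Totals → C:6, H:13, I:1, O:1.
In Hill order: C6H13IO.

C6H13IO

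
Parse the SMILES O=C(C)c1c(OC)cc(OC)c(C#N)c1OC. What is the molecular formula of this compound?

C12H13NO4

Walk through each heavy atom and fill implicit hydrogens from standard valence (C 4, N 3, O 2, S 2, halogen 1); for lowercase aromatic atoms, an aromatic c carries 1 H when it has two neighbours and 0 H with three, and aromatic n carries 0 H:
  atom 1: O, bond orders sum to 2 (valence 2) → 0 H
  atom 2: C, bond orders sum to 4 (valence 4) → 0 H
  atom 3: C, bond orders sum to 1 (valence 4) → 3 H
  atom 4: aromatic c, 3 neighbours → 0 H
  atom 5: aromatic c, 3 neighbours → 0 H
  atom 6: O, bond orders sum to 2 (valence 2) → 0 H
  atom 7: C, bond orders sum to 1 (valence 4) → 3 H
  atom 8: aromatic c, 2 neighbours → 1 H
  atom 9: aromatic c, 3 neighbours → 0 H
  atom 10: O, bond orders sum to 2 (valence 2) → 0 H
  atom 11: C, bond orders sum to 1 (valence 4) → 3 H
  atom 12: aromatic c, 3 neighbours → 0 H
  atom 13: C, bond orders sum to 4 (valence 4) → 0 H
  atom 14: N, bond orders sum to 3 (valence 3) → 0 H
  atom 15: aromatic c, 3 neighbours → 0 H
  atom 16: O, bond orders sum to 2 (valence 2) → 0 H
  atom 17: C, bond orders sum to 1 (valence 4) → 3 H
Totals → C:12, H:13, N:1, O:4.
In Hill order: C12H13NO4.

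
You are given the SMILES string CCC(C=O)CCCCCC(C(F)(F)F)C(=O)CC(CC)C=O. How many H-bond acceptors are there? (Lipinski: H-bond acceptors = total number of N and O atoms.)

3

N atoms: 0; O atoms: 3.
Lipinski HBA = 0 + 3 = 3.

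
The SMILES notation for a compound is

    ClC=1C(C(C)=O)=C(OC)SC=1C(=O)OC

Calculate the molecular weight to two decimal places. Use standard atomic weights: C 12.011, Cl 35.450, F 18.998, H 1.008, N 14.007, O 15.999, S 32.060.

First, the molecular formula is C9H9ClO4S (counting implicit H from valence).
  C: 9 × 12.011 = 108.099
  Cl: 1 × 35.450 = 35.450
  H: 9 × 1.008 = 9.072
  O: 4 × 15.999 = 63.996
  S: 1 × 32.060 = 32.060
Sum: 9×12.011 + 1×35.450 + 9×1.008 + 4×15.999 + 1×32.060 = 248.677 → 248.68 g/mol.

248.68 g/mol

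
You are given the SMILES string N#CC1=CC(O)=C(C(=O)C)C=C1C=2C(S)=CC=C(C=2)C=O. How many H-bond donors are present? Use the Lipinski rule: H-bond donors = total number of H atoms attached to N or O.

1

Donors: find every N or O and count the H atoms it carries.
  atom 1 (N): bond orders sum to 3 → 0 H
  atom 6 (O): bond orders sum to 1 → 1 H
  atom 9 (O): bond orders sum to 2 → 0 H
  atom 21 (O): bond orders sum to 2 → 0 H
Lipinski HBD = 1.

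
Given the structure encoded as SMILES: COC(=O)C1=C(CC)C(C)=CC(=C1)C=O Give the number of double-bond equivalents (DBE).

Degree of unsaturation = (number of rings) + (number of π bonds).
Ring closures in the SMILES: 1.
π bonds: 5 double bonds (each 1 DoU) → 5 DoU from unsaturation.
Total DoU = 1 + 5 = 6.

6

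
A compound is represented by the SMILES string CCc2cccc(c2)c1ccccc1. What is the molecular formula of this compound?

Walk through each heavy atom and fill implicit hydrogens from standard valence (C 4, N 3, O 2, S 2, halogen 1); for lowercase aromatic atoms, an aromatic c carries 1 H when it has two neighbours and 0 H with three, and aromatic n carries 0 H:
  atom 1: C, bond orders sum to 1 (valence 4) → 3 H
  atom 2: C, bond orders sum to 2 (valence 4) → 2 H
  atom 3: aromatic c, 3 neighbours → 0 H
  atom 4: aromatic c, 2 neighbours → 1 H
  atom 5: aromatic c, 2 neighbours → 1 H
  atom 6: aromatic c, 2 neighbours → 1 H
  atom 7: aromatic c, 3 neighbours → 0 H
  atom 8: aromatic c, 2 neighbours → 1 H
  atom 9: aromatic c, 3 neighbours → 0 H
  atom 10: aromatic c, 2 neighbours → 1 H
  atom 11: aromatic c, 2 neighbours → 1 H
  atom 12: aromatic c, 2 neighbours → 1 H
  atom 13: aromatic c, 2 neighbours → 1 H
  atom 14: aromatic c, 2 neighbours → 1 H
Totals → C:14, H:14.

C14H14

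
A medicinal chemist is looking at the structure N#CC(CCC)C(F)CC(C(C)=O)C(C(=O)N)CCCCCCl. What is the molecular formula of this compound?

C17H28ClFN2O2

Walk through each heavy atom and fill implicit hydrogens from standard valence (C 4, N 3, O 2, S 2, halogen 1):
  atom 1: N, bond orders sum to 3 (valence 3) → 0 H
  atom 2: C, bond orders sum to 4 (valence 4) → 0 H
  atom 3: C, bond orders sum to 3 (valence 4) → 1 H
  atom 4: C, bond orders sum to 2 (valence 4) → 2 H
  atom 5: C, bond orders sum to 2 (valence 4) → 2 H
  atom 6: C, bond orders sum to 1 (valence 4) → 3 H
  atom 7: C, bond orders sum to 3 (valence 4) → 1 H
  atom 8: F (halogen, monovalent) → 0 H
  atom 9: C, bond orders sum to 2 (valence 4) → 2 H
  atom 10: C, bond orders sum to 3 (valence 4) → 1 H
  atom 11: C, bond orders sum to 4 (valence 4) → 0 H
  atom 12: C, bond orders sum to 1 (valence 4) → 3 H
  atom 13: O, bond orders sum to 2 (valence 2) → 0 H
  atom 14: C, bond orders sum to 3 (valence 4) → 1 H
  atom 15: C, bond orders sum to 4 (valence 4) → 0 H
  atom 16: O, bond orders sum to 2 (valence 2) → 0 H
  atom 17: N, bond orders sum to 1 (valence 3) → 2 H
  atom 18: C, bond orders sum to 2 (valence 4) → 2 H
  atom 19: C, bond orders sum to 2 (valence 4) → 2 H
  atom 20: C, bond orders sum to 2 (valence 4) → 2 H
  atom 21: C, bond orders sum to 2 (valence 4) → 2 H
  atom 22: C, bond orders sum to 2 (valence 4) → 2 H
  atom 23: Cl (halogen, monovalent) → 0 H
Totals → C:17, H:28, Cl:1, F:1, N:2, O:2.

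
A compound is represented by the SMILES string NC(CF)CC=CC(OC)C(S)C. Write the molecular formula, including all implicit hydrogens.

Walk through each heavy atom and fill implicit hydrogens from standard valence (C 4, N 3, O 2, S 2, halogen 1):
  atom 1: N, bond orders sum to 1 (valence 3) → 2 H
  atom 2: C, bond orders sum to 3 (valence 4) → 1 H
  atom 3: C, bond orders sum to 2 (valence 4) → 2 H
  atom 4: F (halogen, monovalent) → 0 H
  atom 5: C, bond orders sum to 2 (valence 4) → 2 H
  atom 6: C, bond orders sum to 3 (valence 4) → 1 H
  atom 7: C, bond orders sum to 3 (valence 4) → 1 H
  atom 8: C, bond orders sum to 3 (valence 4) → 1 H
  atom 9: O, bond orders sum to 2 (valence 2) → 0 H
  atom 10: C, bond orders sum to 1 (valence 4) → 3 H
  atom 11: C, bond orders sum to 3 (valence 4) → 1 H
  atom 12: S, bond orders sum to 1 (valence 2) → 1 H
  atom 13: C, bond orders sum to 1 (valence 4) → 3 H
Totals → C:9, H:18, F:1, N:1, O:1, S:1.

C9H18FNOS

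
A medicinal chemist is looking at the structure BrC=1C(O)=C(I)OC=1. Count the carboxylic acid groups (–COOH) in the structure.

Scan the SMILES for the carboxylic acid motif — none present.
Groups that are present: 1 hydroxyl.

0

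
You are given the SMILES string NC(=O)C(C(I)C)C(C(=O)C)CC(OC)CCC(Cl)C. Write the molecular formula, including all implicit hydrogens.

Walk through each heavy atom and fill implicit hydrogens from standard valence (C 4, N 3, O 2, S 2, halogen 1):
  atom 1: N, bond orders sum to 1 (valence 3) → 2 H
  atom 2: C, bond orders sum to 4 (valence 4) → 0 H
  atom 3: O, bond orders sum to 2 (valence 2) → 0 H
  atom 4: C, bond orders sum to 3 (valence 4) → 1 H
  atom 5: C, bond orders sum to 3 (valence 4) → 1 H
  atom 6: I (halogen, monovalent) → 0 H
  atom 7: C, bond orders sum to 1 (valence 4) → 3 H
  atom 8: C, bond orders sum to 3 (valence 4) → 1 H
  atom 9: C, bond orders sum to 4 (valence 4) → 0 H
  atom 10: O, bond orders sum to 2 (valence 2) → 0 H
  atom 11: C, bond orders sum to 1 (valence 4) → 3 H
  atom 12: C, bond orders sum to 2 (valence 4) → 2 H
  atom 13: C, bond orders sum to 3 (valence 4) → 1 H
  atom 14: O, bond orders sum to 2 (valence 2) → 0 H
  atom 15: C, bond orders sum to 1 (valence 4) → 3 H
  atom 16: C, bond orders sum to 2 (valence 4) → 2 H
  atom 17: C, bond orders sum to 2 (valence 4) → 2 H
  atom 18: C, bond orders sum to 3 (valence 4) → 1 H
  atom 19: Cl (halogen, monovalent) → 0 H
  atom 20: C, bond orders sum to 1 (valence 4) → 3 H
Totals → C:14, H:25, Cl:1, I:1, N:1, O:3.

C14H25ClINO3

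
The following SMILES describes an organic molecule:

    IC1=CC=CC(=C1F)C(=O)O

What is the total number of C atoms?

Count every carbon token in the SMILES (each C, including those in ring-closure positions and inside branches).
Carbon count: 7.

7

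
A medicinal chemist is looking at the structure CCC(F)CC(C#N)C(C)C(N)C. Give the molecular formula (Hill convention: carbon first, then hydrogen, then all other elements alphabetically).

Walk through each heavy atom and fill implicit hydrogens from standard valence (C 4, N 3, O 2, S 2, halogen 1):
  atom 1: C, bond orders sum to 1 (valence 4) → 3 H
  atom 2: C, bond orders sum to 2 (valence 4) → 2 H
  atom 3: C, bond orders sum to 3 (valence 4) → 1 H
  atom 4: F (halogen, monovalent) → 0 H
  atom 5: C, bond orders sum to 2 (valence 4) → 2 H
  atom 6: C, bond orders sum to 3 (valence 4) → 1 H
  atom 7: C, bond orders sum to 4 (valence 4) → 0 H
  atom 8: N, bond orders sum to 3 (valence 3) → 0 H
  atom 9: C, bond orders sum to 3 (valence 4) → 1 H
  atom 10: C, bond orders sum to 1 (valence 4) → 3 H
  atom 11: C, bond orders sum to 3 (valence 4) → 1 H
  atom 12: N, bond orders sum to 1 (valence 3) → 2 H
  atom 13: C, bond orders sum to 1 (valence 4) → 3 H
Totals → C:10, H:19, F:1, N:2.
In Hill order: C10H19FN2.

C10H19FN2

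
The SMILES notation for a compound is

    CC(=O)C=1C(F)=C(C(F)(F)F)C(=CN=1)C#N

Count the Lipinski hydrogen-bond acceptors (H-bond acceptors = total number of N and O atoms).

N atoms: 2; O atoms: 1.
Lipinski HBA = 2 + 1 = 3.

3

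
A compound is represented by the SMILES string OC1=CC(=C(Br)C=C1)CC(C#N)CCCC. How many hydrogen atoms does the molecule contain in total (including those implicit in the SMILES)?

16

Walk through each heavy atom and fill implicit hydrogens from standard valence (C 4, N 3, O 2, S 2, halogen 1):
  atom 1: O, bond orders sum to 1 (valence 2) → 1 H
  atom 2: C, bond orders sum to 4 (valence 4) → 0 H
  atom 3: C, bond orders sum to 3 (valence 4) → 1 H
  atom 4: C, bond orders sum to 4 (valence 4) → 0 H
  atom 5: C, bond orders sum to 4 (valence 4) → 0 H
  atom 6: Br (halogen, monovalent) → 0 H
  atom 7: C, bond orders sum to 3 (valence 4) → 1 H
  atom 8: C, bond orders sum to 3 (valence 4) → 1 H
  atom 9: C, bond orders sum to 2 (valence 4) → 2 H
  atom 10: C, bond orders sum to 3 (valence 4) → 1 H
  atom 11: C, bond orders sum to 4 (valence 4) → 0 H
  atom 12: N, bond orders sum to 3 (valence 3) → 0 H
  atom 13: C, bond orders sum to 2 (valence 4) → 2 H
  atom 14: C, bond orders sum to 2 (valence 4) → 2 H
  atom 15: C, bond orders sum to 2 (valence 4) → 2 H
  atom 16: C, bond orders sum to 1 (valence 4) → 3 H
Total hydrogens: 16.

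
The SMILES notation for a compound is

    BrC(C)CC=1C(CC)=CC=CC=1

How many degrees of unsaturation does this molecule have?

Degree of unsaturation = (number of rings) + (number of π bonds).
Ring closures in the SMILES: 1.
π bonds: 3 double bonds (each 1 DoU) → 3 DoU from unsaturation.
Total DoU = 1 + 3 = 4.

4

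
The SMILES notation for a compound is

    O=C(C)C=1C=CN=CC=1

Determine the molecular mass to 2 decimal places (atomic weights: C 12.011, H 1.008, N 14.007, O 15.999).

121.14 g/mol

First, the molecular formula is C7H7NO (counting implicit H from valence).
  C: 7 × 12.011 = 84.077
  H: 7 × 1.008 = 7.056
  N: 1 × 14.007 = 14.007
  O: 1 × 15.999 = 15.999
Sum: 7×12.011 + 7×1.008 + 1×14.007 + 1×15.999 = 121.139 → 121.14 g/mol.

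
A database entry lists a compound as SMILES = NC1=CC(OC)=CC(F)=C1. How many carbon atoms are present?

Count every carbon token in the SMILES (each C, including those in ring-closure positions and inside branches).
Carbon count: 7.

7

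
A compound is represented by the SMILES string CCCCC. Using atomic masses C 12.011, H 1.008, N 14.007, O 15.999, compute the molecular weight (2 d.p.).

First, the molecular formula is C5H12 (counting implicit H from valence).
  C: 5 × 12.011 = 60.055
  H: 12 × 1.008 = 12.096
Sum: 5×12.011 + 12×1.008 = 72.151 → 72.15 g/mol.

72.15 g/mol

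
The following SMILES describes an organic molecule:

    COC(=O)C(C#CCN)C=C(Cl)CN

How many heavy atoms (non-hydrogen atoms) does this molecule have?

14

Every atom symbol written in the SMILES (organic subset) is one heavy atom; implicit H are not written.
Heavy atoms by element → C:9, Cl:1, N:2, O:2.
Total: 14.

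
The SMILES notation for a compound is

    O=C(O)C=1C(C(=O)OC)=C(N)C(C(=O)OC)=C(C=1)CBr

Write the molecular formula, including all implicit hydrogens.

Walk through each heavy atom and fill implicit hydrogens from standard valence (C 4, N 3, O 2, S 2, halogen 1):
  atom 1: O, bond orders sum to 2 (valence 2) → 0 H
  atom 2: C, bond orders sum to 4 (valence 4) → 0 H
  atom 3: O, bond orders sum to 1 (valence 2) → 1 H
  atom 4: C, bond orders sum to 4 (valence 4) → 0 H
  atom 5: C, bond orders sum to 4 (valence 4) → 0 H
  atom 6: C, bond orders sum to 4 (valence 4) → 0 H
  atom 7: O, bond orders sum to 2 (valence 2) → 0 H
  atom 8: O, bond orders sum to 2 (valence 2) → 0 H
  atom 9: C, bond orders sum to 1 (valence 4) → 3 H
  atom 10: C, bond orders sum to 4 (valence 4) → 0 H
  atom 11: N, bond orders sum to 1 (valence 3) → 2 H
  atom 12: C, bond orders sum to 4 (valence 4) → 0 H
  atom 13: C, bond orders sum to 4 (valence 4) → 0 H
  atom 14: O, bond orders sum to 2 (valence 2) → 0 H
  atom 15: O, bond orders sum to 2 (valence 2) → 0 H
  atom 16: C, bond orders sum to 1 (valence 4) → 3 H
  atom 17: C, bond orders sum to 4 (valence 4) → 0 H
  atom 18: C, bond orders sum to 3 (valence 4) → 1 H
  atom 19: C, bond orders sum to 2 (valence 4) → 2 H
  atom 20: Br (halogen, monovalent) → 0 H
Totals → C:12, H:12, Br:1, N:1, O:6.

C12H12BrNO6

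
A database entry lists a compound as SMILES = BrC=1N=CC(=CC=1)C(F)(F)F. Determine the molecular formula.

C6H3BrF3N

Walk through each heavy atom and fill implicit hydrogens from standard valence (C 4, N 3, O 2, S 2, halogen 1):
  atom 1: Br (halogen, monovalent) → 0 H
  atom 2: C, bond orders sum to 4 (valence 4) → 0 H
  atom 3: N, bond orders sum to 3 (valence 3) → 0 H
  atom 4: C, bond orders sum to 3 (valence 4) → 1 H
  atom 5: C, bond orders sum to 4 (valence 4) → 0 H
  atom 6: C, bond orders sum to 3 (valence 4) → 1 H
  atom 7: C, bond orders sum to 3 (valence 4) → 1 H
  atom 8: C, bond orders sum to 4 (valence 4) → 0 H
  atom 9: F (halogen, monovalent) → 0 H
  atom 10: F (halogen, monovalent) → 0 H
  atom 11: F (halogen, monovalent) → 0 H
Totals → C:6, H:3, Br:1, F:3, N:1.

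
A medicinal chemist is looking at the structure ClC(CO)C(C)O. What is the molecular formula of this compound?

C4H9ClO2

Walk through each heavy atom and fill implicit hydrogens from standard valence (C 4, N 3, O 2, S 2, halogen 1):
  atom 1: Cl (halogen, monovalent) → 0 H
  atom 2: C, bond orders sum to 3 (valence 4) → 1 H
  atom 3: C, bond orders sum to 2 (valence 4) → 2 H
  atom 4: O, bond orders sum to 1 (valence 2) → 1 H
  atom 5: C, bond orders sum to 3 (valence 4) → 1 H
  atom 6: C, bond orders sum to 1 (valence 4) → 3 H
  atom 7: O, bond orders sum to 1 (valence 2) → 1 H
Totals → C:4, H:9, Cl:1, O:2.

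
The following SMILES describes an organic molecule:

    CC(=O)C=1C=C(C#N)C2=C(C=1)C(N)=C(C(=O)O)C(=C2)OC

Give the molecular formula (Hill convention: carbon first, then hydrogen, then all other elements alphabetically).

Walk through each heavy atom and fill implicit hydrogens from standard valence (C 4, N 3, O 2, S 2, halogen 1):
  atom 1: C, bond orders sum to 1 (valence 4) → 3 H
  atom 2: C, bond orders sum to 4 (valence 4) → 0 H
  atom 3: O, bond orders sum to 2 (valence 2) → 0 H
  atom 4: C, bond orders sum to 4 (valence 4) → 0 H
  atom 5: C, bond orders sum to 3 (valence 4) → 1 H
  atom 6: C, bond orders sum to 4 (valence 4) → 0 H
  atom 7: C, bond orders sum to 4 (valence 4) → 0 H
  atom 8: N, bond orders sum to 3 (valence 3) → 0 H
  atom 9: C, bond orders sum to 4 (valence 4) → 0 H
  atom 10: C, bond orders sum to 4 (valence 4) → 0 H
  atom 11: C, bond orders sum to 3 (valence 4) → 1 H
  atom 12: C, bond orders sum to 4 (valence 4) → 0 H
  atom 13: N, bond orders sum to 1 (valence 3) → 2 H
  atom 14: C, bond orders sum to 4 (valence 4) → 0 H
  atom 15: C, bond orders sum to 4 (valence 4) → 0 H
  atom 16: O, bond orders sum to 2 (valence 2) → 0 H
  atom 17: O, bond orders sum to 1 (valence 2) → 1 H
  atom 18: C, bond orders sum to 4 (valence 4) → 0 H
  atom 19: C, bond orders sum to 3 (valence 4) → 1 H
  atom 20: O, bond orders sum to 2 (valence 2) → 0 H
  atom 21: C, bond orders sum to 1 (valence 4) → 3 H
Totals → C:15, H:12, N:2, O:4.

C15H12N2O4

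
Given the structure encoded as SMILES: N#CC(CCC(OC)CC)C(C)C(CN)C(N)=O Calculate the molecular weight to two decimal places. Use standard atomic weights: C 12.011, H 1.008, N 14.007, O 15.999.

255.36 g/mol

First, the molecular formula is C13H25N3O2 (counting implicit H from valence).
  C: 13 × 12.011 = 156.143
  H: 25 × 1.008 = 25.200
  N: 3 × 14.007 = 42.021
  O: 2 × 15.999 = 31.998
Sum: 13×12.011 + 25×1.008 + 3×14.007 + 2×15.999 = 255.362 → 255.36 g/mol.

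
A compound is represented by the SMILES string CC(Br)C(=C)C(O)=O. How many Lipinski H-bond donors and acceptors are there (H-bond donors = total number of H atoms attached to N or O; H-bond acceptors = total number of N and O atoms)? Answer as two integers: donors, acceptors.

1, 2

Donors: find every N or O and count the H atoms it carries.
  atom 7 (O): bond orders sum to 1 → 1 H
  atom 8 (O): bond orders sum to 2 → 0 H
Lipinski HBD = 1.
Acceptors: N atoms = 0, O atoms = 2 → HBA = 2.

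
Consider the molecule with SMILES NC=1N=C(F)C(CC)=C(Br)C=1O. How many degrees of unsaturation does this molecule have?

4

Degree of unsaturation = (number of rings) + (number of π bonds).
Ring closures in the SMILES: 1.
π bonds: 3 double bonds (each 1 DoU) → 3 DoU from unsaturation.
Total DoU = 1 + 3 = 4.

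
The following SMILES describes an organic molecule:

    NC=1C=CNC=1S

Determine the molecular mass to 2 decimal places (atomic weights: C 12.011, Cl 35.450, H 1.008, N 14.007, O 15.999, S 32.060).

114.17 g/mol

First, the molecular formula is C4H6N2S (counting implicit H from valence).
  C: 4 × 12.011 = 48.044
  H: 6 × 1.008 = 6.048
  N: 2 × 14.007 = 28.014
  S: 1 × 32.060 = 32.060
Sum: 4×12.011 + 6×1.008 + 2×14.007 + 1×32.060 = 114.166 → 114.17 g/mol.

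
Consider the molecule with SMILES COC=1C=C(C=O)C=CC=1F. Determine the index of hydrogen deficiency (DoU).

5

Degree of unsaturation = (number of rings) + (number of π bonds).
Ring closures in the SMILES: 1.
π bonds: 4 double bonds (each 1 DoU) → 4 DoU from unsaturation.
Total DoU = 1 + 4 = 5.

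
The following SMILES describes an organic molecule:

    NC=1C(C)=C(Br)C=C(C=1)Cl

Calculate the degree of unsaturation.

4

Molecular formula: C7H7BrClN.
DoU = (2C + 2 + N − H − X) / 2, where X is the halogen count and O/S are ignored.
    = (2·7 + 2 + 1 − 7 − 2) / 2 = 8 / 2 = 4.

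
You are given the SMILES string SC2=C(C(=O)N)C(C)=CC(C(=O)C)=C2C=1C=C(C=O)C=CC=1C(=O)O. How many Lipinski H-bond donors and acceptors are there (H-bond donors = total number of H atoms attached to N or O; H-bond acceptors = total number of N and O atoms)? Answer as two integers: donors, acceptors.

Donors: find every N or O and count the H atoms it carries.
  atom 5 (O): bond orders sum to 2 → 0 H
  atom 6 (N): bond orders sum to 1 → 2 H
  atom 12 (O): bond orders sum to 2 → 0 H
  atom 19 (O): bond orders sum to 2 → 0 H
  atom 24 (O): bond orders sum to 2 → 0 H
  atom 25 (O): bond orders sum to 1 → 1 H
Lipinski HBD = 3.
Acceptors: N atoms = 1, O atoms = 5 → HBA = 6.

3, 6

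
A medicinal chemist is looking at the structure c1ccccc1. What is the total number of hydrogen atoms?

Walk through each heavy atom and fill implicit hydrogens from standard valence (C 4, N 3, O 2, S 2, halogen 1); for lowercase aromatic atoms, an aromatic c carries 1 H when it has two neighbours and 0 H with three, and aromatic n carries 0 H:
  atom 1: aromatic c, 2 neighbours → 1 H
  atom 2: aromatic c, 2 neighbours → 1 H
  atom 3: aromatic c, 2 neighbours → 1 H
  atom 4: aromatic c, 2 neighbours → 1 H
  atom 5: aromatic c, 2 neighbours → 1 H
  atom 6: aromatic c, 2 neighbours → 1 H
Total hydrogens: 6.

6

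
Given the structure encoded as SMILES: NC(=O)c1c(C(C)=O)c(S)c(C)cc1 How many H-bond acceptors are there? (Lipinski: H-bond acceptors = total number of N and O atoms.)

3

N atoms: 1; O atoms: 2.
Lipinski HBA = 1 + 2 = 3.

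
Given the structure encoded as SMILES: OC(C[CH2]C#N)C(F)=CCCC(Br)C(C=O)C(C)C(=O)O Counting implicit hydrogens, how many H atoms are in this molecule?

Walk through each heavy atom and fill implicit hydrogens from standard valence (C 4, N 3, O 2, S 2, halogen 1):
  atom 1: O, bond orders sum to 1 (valence 2) → 1 H
  atom 2: C, bond orders sum to 3 (valence 4) → 1 H
  atom 3: C, bond orders sum to 2 (valence 4) → 2 H
  atom 4: C with explicit H count 2
  atom 5: C, bond orders sum to 4 (valence 4) → 0 H
  atom 6: N, bond orders sum to 3 (valence 3) → 0 H
  atom 7: C, bond orders sum to 4 (valence 4) → 0 H
  atom 8: F (halogen, monovalent) → 0 H
  atom 9: C, bond orders sum to 3 (valence 4) → 1 H
  atom 10: C, bond orders sum to 2 (valence 4) → 2 H
  atom 11: C, bond orders sum to 2 (valence 4) → 2 H
  atom 12: C, bond orders sum to 3 (valence 4) → 1 H
  atom 13: Br (halogen, monovalent) → 0 H
  atom 14: C, bond orders sum to 3 (valence 4) → 1 H
  atom 15: C, bond orders sum to 3 (valence 4) → 1 H
  atom 16: O, bond orders sum to 2 (valence 2) → 0 H
  atom 17: C, bond orders sum to 3 (valence 4) → 1 H
  atom 18: C, bond orders sum to 1 (valence 4) → 3 H
  atom 19: C, bond orders sum to 4 (valence 4) → 0 H
  atom 20: O, bond orders sum to 2 (valence 2) → 0 H
  atom 21: O, bond orders sum to 1 (valence 2) → 1 H
Total hydrogens: 19.

19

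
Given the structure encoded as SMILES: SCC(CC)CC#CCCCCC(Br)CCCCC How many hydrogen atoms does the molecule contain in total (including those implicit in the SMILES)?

Walk through each heavy atom and fill implicit hydrogens from standard valence (C 4, N 3, O 2, S 2, halogen 1):
  atom 1: S, bond orders sum to 1 (valence 2) → 1 H
  atom 2: C, bond orders sum to 2 (valence 4) → 2 H
  atom 3: C, bond orders sum to 3 (valence 4) → 1 H
  atom 4: C, bond orders sum to 2 (valence 4) → 2 H
  atom 5: C, bond orders sum to 1 (valence 4) → 3 H
  atom 6: C, bond orders sum to 2 (valence 4) → 2 H
  atom 7: C, bond orders sum to 4 (valence 4) → 0 H
  atom 8: C, bond orders sum to 4 (valence 4) → 0 H
  atom 9: C, bond orders sum to 2 (valence 4) → 2 H
  atom 10: C, bond orders sum to 2 (valence 4) → 2 H
  atom 11: C, bond orders sum to 2 (valence 4) → 2 H
  atom 12: C, bond orders sum to 2 (valence 4) → 2 H
  atom 13: C, bond orders sum to 3 (valence 4) → 1 H
  atom 14: Br (halogen, monovalent) → 0 H
  atom 15: C, bond orders sum to 2 (valence 4) → 2 H
  atom 16: C, bond orders sum to 2 (valence 4) → 2 H
  atom 17: C, bond orders sum to 2 (valence 4) → 2 H
  atom 18: C, bond orders sum to 2 (valence 4) → 2 H
  atom 19: C, bond orders sum to 1 (valence 4) → 3 H
Total hydrogens: 31.

31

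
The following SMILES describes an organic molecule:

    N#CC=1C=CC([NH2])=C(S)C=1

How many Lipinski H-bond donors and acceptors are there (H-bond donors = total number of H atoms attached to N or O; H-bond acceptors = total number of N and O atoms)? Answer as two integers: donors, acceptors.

2, 2

Donors: find every N or O and count the H atoms it carries.
  atom 1 (N): bond orders sum to 3 → 0 H
  atom 7 (N): bond orders sum to 1 → 2 H
Lipinski HBD = 2.
Acceptors: N atoms = 2, O atoms = 0 → HBA = 2.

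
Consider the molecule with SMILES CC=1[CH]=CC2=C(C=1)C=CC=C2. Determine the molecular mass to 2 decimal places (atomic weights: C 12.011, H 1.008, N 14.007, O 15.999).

First, the molecular formula is C11H10 (counting implicit H from valence).
  C: 11 × 12.011 = 132.121
  H: 10 × 1.008 = 10.080
Sum: 11×12.011 + 10×1.008 = 142.201 → 142.20 g/mol.

142.20 g/mol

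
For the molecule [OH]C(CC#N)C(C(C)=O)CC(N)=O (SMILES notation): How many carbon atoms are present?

8

Count every carbon token in the SMILES (each C, including those in ring-closure positions and inside branches).
Carbon count: 8.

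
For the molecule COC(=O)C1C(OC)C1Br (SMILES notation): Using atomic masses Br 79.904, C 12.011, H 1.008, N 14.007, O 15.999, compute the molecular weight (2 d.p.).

First, the molecular formula is C6H9BrO3 (counting implicit H from valence).
  Br: 1 × 79.904 = 79.904
  C: 6 × 12.011 = 72.066
  H: 9 × 1.008 = 9.072
  O: 3 × 15.999 = 47.997
Sum: 1×79.904 + 6×12.011 + 9×1.008 + 3×15.999 = 209.039 → 209.04 g/mol.

209.04 g/mol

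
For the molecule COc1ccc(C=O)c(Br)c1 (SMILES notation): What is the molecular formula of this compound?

C8H7BrO2

Walk through each heavy atom and fill implicit hydrogens from standard valence (C 4, N 3, O 2, S 2, halogen 1); for lowercase aromatic atoms, an aromatic c carries 1 H when it has two neighbours and 0 H with three, and aromatic n carries 0 H:
  atom 1: C, bond orders sum to 1 (valence 4) → 3 H
  atom 2: O, bond orders sum to 2 (valence 2) → 0 H
  atom 3: aromatic c, 3 neighbours → 0 H
  atom 4: aromatic c, 2 neighbours → 1 H
  atom 5: aromatic c, 2 neighbours → 1 H
  atom 6: aromatic c, 3 neighbours → 0 H
  atom 7: C, bond orders sum to 3 (valence 4) → 1 H
  atom 8: O, bond orders sum to 2 (valence 2) → 0 H
  atom 9: aromatic c, 3 neighbours → 0 H
  atom 10: Br (halogen, monovalent) → 0 H
  atom 11: aromatic c, 2 neighbours → 1 H
Totals → C:8, H:7, Br:1, O:2.
In Hill order: C8H7BrO2.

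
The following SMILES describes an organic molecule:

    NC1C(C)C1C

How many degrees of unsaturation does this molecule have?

1

Degree of unsaturation = (number of rings) + (number of π bonds).
Ring closures in the SMILES: 1.
π bonds: none → 0 DoU from unsaturation.
Total DoU = 1 + 0 = 1.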